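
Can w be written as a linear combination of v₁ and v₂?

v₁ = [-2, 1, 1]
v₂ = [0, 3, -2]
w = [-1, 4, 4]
No

Form the augmented matrix and row-reduce:
[v₁|v₂|w] = 
  [ -2,   0,  -1]
  [  1,   3,   4]
  [  1,  -2,   4]
R2 → R2 + (1/2)·R1
R3 → R3 + (1/2)·R1
R3 → R3 + (2/3)·R2
REF = 
  [  -2,    0,   -1]
  [   0,    3,  7/2]
  [   0,    0, 35/6]

Row 3 reads [0 0 | 35/6], i.e. 0 = 35/6, so the system is inconsistent and w ∉ span{v₁, v₂}.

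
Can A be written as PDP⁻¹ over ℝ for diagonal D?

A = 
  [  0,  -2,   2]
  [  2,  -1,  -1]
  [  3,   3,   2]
No

Characteristic polynomial: det(λI - A) = λ³ - λ² - λ - 32
By the rational root theorem any rational root is an integer dividing 32; none of those is a root, so p(λ) has no rational roots and hence (being an irreducible cubic) no repeated roots.
Discriminant of the cubic: Δ = -28347
Δ < 0 ⇒ one real eigenvalue and a complex-conjugate pair: λ ≈ 3.661, -1.33 + 2.64i, -1.33 - 2.64i
Has complex eigenvalues (not diagonalizable over ℝ).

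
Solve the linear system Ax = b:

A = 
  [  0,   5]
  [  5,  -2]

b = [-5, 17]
Row reduce the augmented matrix [A|b]:
Swap R1 ↔ R2
REF = 
  [  5,  -2,  17]
  [  0,   5,  -5]

Back-substitution:
x₂ = (-5) / 5 = -1
x₁ = (17 - (-2)(-1)) / 5 = 3

x = [3, -1]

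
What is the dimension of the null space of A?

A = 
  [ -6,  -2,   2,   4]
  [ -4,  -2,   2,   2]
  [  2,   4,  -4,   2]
nullity(A) = 2

Row reduce:
R2 → R2 - (2/3)·R1
R3 → R3 + (1/3)·R1
R3 → R3 + (5)·R2
REF = 
  [  -6,   -2,    2,    4]
  [   0, -2/3,  2/3, -2/3]
  [   0,    0,    0,    0]
Pivot columns: 1, 2 → 2 pivots.
rank(A) = 2, so nullity(A) = 4 - 2 = 2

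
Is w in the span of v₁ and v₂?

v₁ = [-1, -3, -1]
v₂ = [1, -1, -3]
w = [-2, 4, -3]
No

Form the augmented matrix and row-reduce:
[v₁|v₂|w] = 
  [ -1,   1,  -2]
  [ -3,  -1,   4]
  [ -1,  -3,  -3]
R2 → R2 - (3)·R1
R3 → R3 - (1)·R1
R3 → R3 - (1)·R2
REF = 
  [ -1,   1,  -2]
  [  0,  -4,  10]
  [  0,   0, -11]

Row 3 reads [0 0 | -11], i.e. 0 = -11, so the system is inconsistent and w ∉ span{v₁, v₂}.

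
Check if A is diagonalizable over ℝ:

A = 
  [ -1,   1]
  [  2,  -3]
Yes

tr(A) = -4, det(A) = 1
Characteristic polynomial: λ² - tr(A)λ + det(A) = λ² + 4λ + 1
λ² + 4λ + 1 = 0  ⇒  λ = (-4 ± √((4)² - 4·(1)))/2 = (-4 ± √(12))/2
  = -2 + √3,  -2 - √3
Eigenvalues: -2 + √3, -2 - √3  (≈ -0.2679, -3.732)
The two irrational eigenvalues are distinct (simple), so each has alg. mult. = geom. mult. = 1.
Sum of geometric multiplicities equals n, so A has n independent eigenvectors.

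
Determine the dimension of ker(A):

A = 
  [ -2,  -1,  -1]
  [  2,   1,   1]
nullity(A) = 2

Row reduce:
R2 → R2 + (1)·R1
REF = 
  [ -2,  -1,  -1]
  [  0,   0,   0]
Pivot columns: 1 → 1 pivot.
rank(A) = 1, so nullity(A) = 3 - 1 = 2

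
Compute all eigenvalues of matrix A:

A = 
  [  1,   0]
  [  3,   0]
λ = 1, 0

tr(A) = 1, det(A) = 0
Characteristic polynomial: λ² - tr(A)λ + det(A) = λ² - λ
λ² - λ = λ(λ - 1)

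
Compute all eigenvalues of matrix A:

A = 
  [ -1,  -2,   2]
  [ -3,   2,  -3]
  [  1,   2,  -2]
λ = 0, 2, -3

Characteristic polynomial: det(λI - A) = λ³ + λ² - 6λ
The constant term is 0, so λ = 0 is a root: p(λ) = λ(λ² + λ - 6)
λ² + λ - 6 = (λ + 3)(λ - 2)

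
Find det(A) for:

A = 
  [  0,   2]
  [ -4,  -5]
For a 2×2 matrix, det = ad - bc = (0)(-5) - (2)(-4) = 8

det(A) = 8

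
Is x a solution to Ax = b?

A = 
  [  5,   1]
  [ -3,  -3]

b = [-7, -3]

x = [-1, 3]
No

Ax = [-2, -6] ≠ b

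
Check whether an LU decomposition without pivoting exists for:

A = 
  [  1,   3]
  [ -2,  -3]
Yes.
A[1,1] = 1 ≠ 0, so Gaussian elimination proceeds without a row swap: multiplier ℓ₂₁ = (-2)/(1) = -2, and U[2,2] = -3 - (-2)(3) = 3.
L = 
  [  1,   0]
  [ -2,   1]
U = 
  [  1,   3]
  [  0,   3]
Check row 2 of LU: [(-2)(1), (-2)(3) + 3] = [-2, -3] = row 2 of A ✓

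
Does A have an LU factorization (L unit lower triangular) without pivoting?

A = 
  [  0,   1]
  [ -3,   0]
No.
A[1,1] = 0 but A[2,1] = -3 ≠ 0. Any LU with L unit lower triangular has (LU)[1,1] = U[1,1] and (LU)[2,1] = L[2,1]·U[1,1]; matching A forces U[1,1] = 0, which then forces (LU)[2,1] = 0 ≠ -3. A row swap (pivoting) is required.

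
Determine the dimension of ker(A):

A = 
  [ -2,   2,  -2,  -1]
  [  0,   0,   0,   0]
nullity(A) = 3

Row reduce:
(no row operations needed)
REF = 
  [ -2,   2,  -2,  -1]
  [  0,   0,   0,   0]
Pivot columns: 1 → 1 pivot.
rank(A) = 1, so nullity(A) = 4 - 1 = 3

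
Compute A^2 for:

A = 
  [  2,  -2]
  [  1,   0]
A² = A·A:
A²[1,1] = (2)(2) + (-2)(1) = 2
A²[1,2] = (2)(-2) + (-2)(0) = -4
A²[2,1] = (1)(2) + (0)(1) = 2
A²[2,2] = (1)(-2) + (0)(0) = -2
A² = 
  [  2,  -4]
  [  2,  -2]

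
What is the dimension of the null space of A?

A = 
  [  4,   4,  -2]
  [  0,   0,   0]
nullity(A) = 2

Row reduce:
(no row operations needed)
REF = 
  [  4,   4,  -2]
  [  0,   0,   0]
Pivot columns: 1 → 1 pivot.
rank(A) = 1, so nullity(A) = 3 - 1 = 2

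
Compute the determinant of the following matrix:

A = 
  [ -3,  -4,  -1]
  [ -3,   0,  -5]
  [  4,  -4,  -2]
Cofactor expansion along row 1:
det(A) = (-3)·((0)(-2) - (-5)(-4)) - (-4)·((-3)(-2) - (-5)(4)) + (-1)·((-3)(-4) - (0)(4))
  = (-3)(-20) - (-4)(26) + (-1)(12)
  = 152

det(A) = 152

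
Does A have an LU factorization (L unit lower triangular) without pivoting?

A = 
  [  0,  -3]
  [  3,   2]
No.
A[1,1] = 0 but A[2,1] = 3 ≠ 0. Any LU with L unit lower triangular has (LU)[1,1] = U[1,1] and (LU)[2,1] = L[2,1]·U[1,1]; matching A forces U[1,1] = 0, which then forces (LU)[2,1] = 0 ≠ 3. A row swap (pivoting) is required.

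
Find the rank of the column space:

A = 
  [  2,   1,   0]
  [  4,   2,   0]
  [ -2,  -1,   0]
dim(Col(A)) = 1

Row reduce:
R2 → R2 - (2)·R1
R3 → R3 + (1)·R1
REF = 
  [  2,   1,   0]
  [  0,   0,   0]
  [  0,   0,   0]
Pivot columns: 1 → 1 pivot.
dim(Col(A)) = number of pivot columns = 1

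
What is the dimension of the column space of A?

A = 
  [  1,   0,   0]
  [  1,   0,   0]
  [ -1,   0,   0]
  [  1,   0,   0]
dim(Col(A)) = 1

Row reduce:
R2 → R2 - (1)·R1
R3 → R3 + (1)·R1
R4 → R4 - (1)·R1
REF = 
  [  1,   0,   0]
  [  0,   0,   0]
  [  0,   0,   0]
  [  0,   0,   0]
Pivot columns: 1 → 1 pivot.
dim(Col(A)) = number of pivot columns = 1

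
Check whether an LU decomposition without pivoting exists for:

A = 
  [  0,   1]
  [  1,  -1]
No.
A[1,1] = 0 but A[2,1] = 1 ≠ 0. Any LU with L unit lower triangular has (LU)[1,1] = U[1,1] and (LU)[2,1] = L[2,1]·U[1,1]; matching A forces U[1,1] = 0, which then forces (LU)[2,1] = 0 ≠ 1. A row swap (pivoting) is required.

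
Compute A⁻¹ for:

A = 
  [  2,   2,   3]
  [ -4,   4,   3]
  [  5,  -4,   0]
det(A) = (2)·((4)(0) - (3)(-4)) - (2)·((-4)(0) - (3)(5)) + (3)·((-4)(-4) - (4)(5))
  = (2)(12) - (2)(-15) + (3)(-4)
  = 42
det(A) = 42 ≠ 0, so A is invertible.

Cofactors Cᵢⱼ = (-1)ⁱ⁺ʲ·Mᵢⱼ:
C = 
  [ 12,  15,  -4]
  [-12, -15,  18]
  [ -6, -18,  16]

adj(A) = Cᵀ:
adj(A) = 
  [ 12, -12,  -6]
  [ 15, -15, -18]
  [ -4,  18,  16]

A⁻¹ = (1/42) · adj(A):
A⁻¹ = 
  [  2/7,  -2/7,  -1/7]
  [ 5/14, -5/14,  -3/7]
  [-2/21,   3/7,  8/21]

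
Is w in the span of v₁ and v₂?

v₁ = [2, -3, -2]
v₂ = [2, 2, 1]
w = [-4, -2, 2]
No

Form the augmented matrix and row-reduce:
[v₁|v₂|w] = 
  [  2,   2,  -4]
  [ -3,   2,  -2]
  [ -2,   1,   2]
R2 → R2 + (3/2)·R1
R3 → R3 + (1)·R1
R3 → R3 - (3/5)·R2
REF = 
  [   2,    2,   -4]
  [   0,    5,   -8]
  [   0,    0, 14/5]

Row 3 reads [0 0 | 14/5], i.e. 0 = 14/5, so the system is inconsistent and w ∉ span{v₁, v₂}.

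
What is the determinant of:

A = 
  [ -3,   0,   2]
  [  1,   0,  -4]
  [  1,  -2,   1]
20

Cofactor expansion along row 1:
det(A) = (-3)·((0)(1) - (-4)(-2)) - (0)·((1)(1) - (-4)(1)) + (2)·((1)(-2) - (0)(1))
  = (-3)(-8) - (0)(5) + (2)(-2)
  = 20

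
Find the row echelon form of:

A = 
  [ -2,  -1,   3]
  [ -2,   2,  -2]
Row operations:
R2 → R2 - (1)·R1

Resulting echelon form:
REF = 
  [ -2,  -1,   3]
  [  0,   3,  -5]

Rank = 2 (number of non-zero pivot rows).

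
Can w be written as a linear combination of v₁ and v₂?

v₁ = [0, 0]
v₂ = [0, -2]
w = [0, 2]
Yes

Form the augmented matrix and row-reduce:
[v₁|v₂|w] = 
  [  0,   0,   0]
  [  0,  -2,   2]
Swap R1 ↔ R2
REF = 
  [  0,  -2,   2]
  [  0,   0,   0]

No row of the form [0 0 | nonzero], so the system is consistent. Back-substitution gives c₁ = 0, c₂ = -1: w = (0)·v₁ + (-1)·v₂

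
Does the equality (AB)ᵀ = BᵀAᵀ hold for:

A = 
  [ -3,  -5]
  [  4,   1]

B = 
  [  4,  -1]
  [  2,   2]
Yes

(AB)ᵀ = 
  [-22,  18]
  [ -7,  -2]

BᵀAᵀ = 
  [-22,  18]
  [ -7,  -2]

Both sides are equal — this is the standard identity (AB)ᵀ = BᵀAᵀ, which holds for all A, B.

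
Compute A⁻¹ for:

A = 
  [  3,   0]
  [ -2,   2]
det(A) = (3)(2) - (0)(-2) = 6
For a 2×2 matrix, A⁻¹ = (1/det(A)) · [[d, -b], [-c, a]]
    = (1/6) · [[2, 0], [2, 3]]

A⁻¹ = 
  [1/3,   0]
  [1/3, 1/2]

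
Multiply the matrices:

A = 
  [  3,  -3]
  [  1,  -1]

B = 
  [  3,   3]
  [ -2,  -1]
AB = 
  [ 15,  12]
  [  5,   4]

A is 2×2 and B is 2×2, so AB is 2×2. Each entry is (row of A)·(column of B):
AB[1,1] = (3)(3) + (-3)(-2) = 15
AB[1,2] = (3)(3) + (-3)(-1) = 12
AB[2,1] = (1)(3) + (-1)(-2) = 5
AB[2,2] = (1)(3) + (-1)(-1) = 4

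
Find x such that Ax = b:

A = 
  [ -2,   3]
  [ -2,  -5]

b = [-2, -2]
Row reduce the augmented matrix [A|b]:
R2 → R2 - (1)·R1
REF = 
  [ -2,   3,  -2]
  [  0,  -8,   0]

Back-substitution:
x₂ = 0 / (-8) = 0
x₁ = (-2 - (3)(0)) / (-2) = 1

x = [1, 0]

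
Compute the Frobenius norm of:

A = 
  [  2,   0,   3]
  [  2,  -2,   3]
||A||_F = 5.477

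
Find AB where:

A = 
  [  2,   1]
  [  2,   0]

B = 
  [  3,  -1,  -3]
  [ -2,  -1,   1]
AB = 
  [  4,  -3,  -5]
  [  6,  -2,  -6]

A is 2×2 and B is 2×3, so AB is 2×3. Each entry is (row of A)·(column of B):
AB[1,1] = (2)(3) + (1)(-2) = 4
AB[1,2] = (2)(-1) + (1)(-1) = -3
AB[1,3] = (2)(-3) + (1)(1) = -5
AB[2,1] = (2)(3) + (0)(-2) = 6
AB[2,2] = (2)(-1) + (0)(-1) = -2
AB[2,3] = (2)(-3) + (0)(1) = -6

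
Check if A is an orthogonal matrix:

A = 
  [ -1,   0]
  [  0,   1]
Yes

AᵀA = 
  [  1,   0]
  [  0,   1]
= I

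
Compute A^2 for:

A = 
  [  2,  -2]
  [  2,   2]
A² = A·A:
A²[1,1] = (2)(2) + (-2)(2) = 0
A²[1,2] = (2)(-2) + (-2)(2) = -8
A²[2,1] = (2)(2) + (2)(2) = 8
A²[2,2] = (2)(-2) + (2)(2) = 0
A² = 
  [  0,  -8]
  [  8,   0]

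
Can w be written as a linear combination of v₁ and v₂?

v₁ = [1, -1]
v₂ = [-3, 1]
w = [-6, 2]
Yes

Form the augmented matrix and row-reduce:
[v₁|v₂|w] = 
  [  1,  -3,  -6]
  [ -1,   1,   2]
R2 → R2 + (1)·R1
REF = 
  [  1,  -3,  -6]
  [  0,  -2,  -4]

No row of the form [0 0 | nonzero], so the system is consistent. Back-substitution gives c₁ = 0, c₂ = 2: w = (0)·v₁ + (2)·v₂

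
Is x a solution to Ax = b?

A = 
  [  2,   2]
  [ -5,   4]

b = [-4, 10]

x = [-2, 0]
Yes

Ax = [-4, 10] = b ✓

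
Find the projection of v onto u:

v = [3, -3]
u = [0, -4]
proj_u(v) = [0, -3]

v·u = (3)(0) + (-3)(-4) = 12
u·u = (0)² + (-4)² = 16
proj_u(v) = (v·u / u·u) × u = (12/16) × u = (3/4) × u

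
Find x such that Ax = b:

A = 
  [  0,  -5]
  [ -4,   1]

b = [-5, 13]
x = [-3, 1]

Row reduce the augmented matrix [A|b]:
Swap R1 ↔ R2
REF = 
  [ -4,   1,  13]
  [  0,  -5,  -5]

Back-substitution:
x₂ = (-5) / (-5) = 1
x₁ = (13 - (1)(1)) / (-4) = -3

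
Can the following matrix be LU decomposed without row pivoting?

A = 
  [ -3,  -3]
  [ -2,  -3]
Yes.
A[1,1] = -3 ≠ 0, so Gaussian elimination proceeds without a row swap: multiplier ℓ₂₁ = (-2)/(-3) = 2/3, and U[2,2] = -3 - (2/3)(-3) = -1.
L = 
  [  1,   0]
  [2/3,   1]
U = 
  [ -3,  -3]
  [  0,  -1]
Check row 2 of LU: [(2/3)(-3), (2/3)(-3) + (-1)] = [-2, -3] = row 2 of A ✓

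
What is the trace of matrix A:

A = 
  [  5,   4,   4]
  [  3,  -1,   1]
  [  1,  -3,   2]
6

tr(A) = 5 + -1 + 2 = 6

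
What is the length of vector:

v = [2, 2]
2.828

||v||₂ = √((2)² + (2)²) = √8 = 2.828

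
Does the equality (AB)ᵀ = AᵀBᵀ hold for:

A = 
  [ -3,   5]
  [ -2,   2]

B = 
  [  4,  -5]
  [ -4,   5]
No

(AB)ᵀ = 
  [-32, -16]
  [ 40,  20]

AᵀBᵀ = 
  [ -2,   2]
  [ 10, -10]

The two matrices differ, so (AB)ᵀ ≠ AᵀBᵀ in general. The correct identity is (AB)ᵀ = BᵀAᵀ.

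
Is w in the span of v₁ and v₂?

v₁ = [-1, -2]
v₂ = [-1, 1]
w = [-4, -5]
Yes

Form the augmented matrix and row-reduce:
[v₁|v₂|w] = 
  [ -1,  -1,  -4]
  [ -2,   1,  -5]
R2 → R2 - (2)·R1
REF = 
  [ -1,  -1,  -4]
  [  0,   3,   3]

No row of the form [0 0 | nonzero], so the system is consistent. Back-substitution gives c₁ = 3, c₂ = 1: w = (3)·v₁ + (1)·v₂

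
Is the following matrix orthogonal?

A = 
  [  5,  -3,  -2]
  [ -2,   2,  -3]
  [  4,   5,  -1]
No

AᵀA = 
  [ 45,   1,  -8]
  [  1,  38,  -5]
  [ -8,  -5,  14]
≠ I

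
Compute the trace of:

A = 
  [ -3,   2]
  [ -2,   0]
-3

tr(A) = -3 + 0 = -3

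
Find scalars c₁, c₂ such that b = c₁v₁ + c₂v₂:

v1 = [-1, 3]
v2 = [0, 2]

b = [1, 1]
c1 = -1, c2 = 2

b = -1·v1 + 2·v2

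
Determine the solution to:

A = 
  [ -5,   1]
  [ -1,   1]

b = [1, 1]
Row reduce the augmented matrix [A|b]:
R2 → R2 - (1/5)·R1
REF = 
  [ -5,   1,   1]
  [  0, 4/5, 4/5]

Back-substitution:
x₂ = (4/5) / (4/5) = 1
x₁ = (1 - (1)(1)) / (-5) = 0

x = [0, 1]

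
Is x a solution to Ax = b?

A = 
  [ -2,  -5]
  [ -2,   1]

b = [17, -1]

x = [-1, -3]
Yes

Ax = [17, -1] = b ✓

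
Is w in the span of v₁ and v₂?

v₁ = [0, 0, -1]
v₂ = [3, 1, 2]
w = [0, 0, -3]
Yes

Form the augmented matrix and row-reduce:
[v₁|v₂|w] = 
  [  0,   3,   0]
  [  0,   1,   0]
  [ -1,   2,  -3]
Swap R1 ↔ R3
R3 → R3 - (3)·R2
REF = 
  [ -1,   2,  -3]
  [  0,   1,   0]
  [  0,   0,   0]

No row of the form [0 0 | nonzero], so the system is consistent. Back-substitution gives c₁ = 3, c₂ = 0: w = (3)·v₁ + (0)·v₂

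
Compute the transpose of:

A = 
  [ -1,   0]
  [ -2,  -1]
Aᵀ = 
  [ -1,  -2]
  [  0,  -1]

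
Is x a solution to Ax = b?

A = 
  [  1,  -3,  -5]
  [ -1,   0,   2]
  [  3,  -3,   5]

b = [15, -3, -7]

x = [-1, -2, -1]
No

Ax = [10, -1, -2] ≠ b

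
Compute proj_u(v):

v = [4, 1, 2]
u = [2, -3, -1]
proj_u(v) = [3/7, -9/14, -3/14]

v·u = (4)(2) + (1)(-3) + (2)(-1) = 3
u·u = (2)² + (-3)² + (-1)² = 14
proj_u(v) = (v·u / u·u) × u = (3/14) × u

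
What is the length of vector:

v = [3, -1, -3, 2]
4.796

||v||₂ = √((3)² + (-1)² + (-3)² + (2)²) = √23 = 4.796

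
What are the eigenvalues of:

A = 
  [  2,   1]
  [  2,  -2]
λ = √6, -√6  (≈ 2.449, -2.449)

tr(A) = 0, det(A) = -6
Characteristic polynomial: λ² - tr(A)λ + det(A) = λ² - 6
λ² - 6 = 0  ⇒  λ = (0 ± √((0)² - 4·(-6)))/2 = (0 ± √(24))/2
  = √6,  -√6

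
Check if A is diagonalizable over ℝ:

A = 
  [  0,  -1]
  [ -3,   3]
Yes

tr(A) = 3, det(A) = -3
Characteristic polynomial: λ² - tr(A)λ + det(A) = λ² - 3λ - 3
λ² - 3λ - 3 = 0  ⇒  λ = (3 ± √((-3)² - 4·(-3)))/2 = (3 ± √(21))/2
  = (3 + √21)/2,  (3 - √21)/2
Eigenvalues: (3 + √21)/2, (3 - √21)/2  (≈ 3.791, -0.7913)
The two irrational eigenvalues are distinct (simple), so each has alg. mult. = geom. mult. = 1.
Sum of geometric multiplicities equals n, so A has n independent eigenvectors.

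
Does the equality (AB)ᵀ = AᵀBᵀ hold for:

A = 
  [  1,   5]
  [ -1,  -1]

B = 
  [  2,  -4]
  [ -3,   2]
No

(AB)ᵀ = 
  [-13,   1]
  [  6,   2]

AᵀBᵀ = 
  [  6,  -5]
  [ 14, -17]

The two matrices differ, so (AB)ᵀ ≠ AᵀBᵀ in general. The correct identity is (AB)ᵀ = BᵀAᵀ.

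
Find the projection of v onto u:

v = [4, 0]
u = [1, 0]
v·u = (4)(1) + (0)(0) = 4
u·u = (1)² + (0)² = 1
proj_u(v) = (v·u / u·u) × u = (4/1) × u = (4) × u

proj_u(v) = [4, 0]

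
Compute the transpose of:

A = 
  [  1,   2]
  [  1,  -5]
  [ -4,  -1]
Aᵀ = 
  [  1,   1,  -4]
  [  2,  -5,  -1]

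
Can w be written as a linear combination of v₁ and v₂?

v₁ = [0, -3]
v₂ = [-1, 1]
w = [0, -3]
Yes

Form the augmented matrix and row-reduce:
[v₁|v₂|w] = 
  [  0,  -1,   0]
  [ -3,   1,  -3]
Swap R1 ↔ R2
REF = 
  [ -3,   1,  -3]
  [  0,  -1,   0]

No row of the form [0 0 | nonzero], so the system is consistent. Back-substitution gives c₁ = 1, c₂ = 0: w = (1)·v₁ + (0)·v₂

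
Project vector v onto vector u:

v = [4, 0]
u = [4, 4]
v·u = (4)(4) + (0)(4) = 16
u·u = (4)² + (4)² = 32
proj_u(v) = (v·u / u·u) × u = (16/32) × u = (1/2) × u

proj_u(v) = [2, 2]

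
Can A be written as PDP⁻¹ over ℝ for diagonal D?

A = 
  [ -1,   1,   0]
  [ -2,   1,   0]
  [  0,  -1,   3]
No

Characteristic polynomial: det(λI - A) = λ³ - 3λ² + λ - 3
Testing integer divisors of the constant term: p(3) = 0, so (λ - 3) is a factor:
p(λ) = (λ - 3)(λ² + 1)
λ² + 1 = 0  ⇒  λ = (0 ± √((0)² - 4·(1)))/2 = (0 ± √(-4))/2
  = i,  -i
Eigenvalues: 3, i, -i  (≈ 3, 0 + 1i, 0 - 1i)
Has complex eigenvalues (not diagonalizable over ℝ).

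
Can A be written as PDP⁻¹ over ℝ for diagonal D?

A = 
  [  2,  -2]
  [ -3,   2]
Yes

tr(A) = 4, det(A) = -2
Characteristic polynomial: λ² - tr(A)λ + det(A) = λ² - 4λ - 2
λ² - 4λ - 2 = 0  ⇒  λ = (4 ± √((-4)² - 4·(-2)))/2 = (4 ± √(24))/2
  = 2 + √6,  2 - √6
Eigenvalues: 2 + √6, 2 - √6  (≈ 4.449, -0.4495)
The two irrational eigenvalues are distinct (simple), so each has alg. mult. = geom. mult. = 1.
Sum of geometric multiplicities equals n, so A has n independent eigenvectors.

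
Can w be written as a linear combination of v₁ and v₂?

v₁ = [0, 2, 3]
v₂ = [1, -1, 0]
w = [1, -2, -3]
No

Form the augmented matrix and row-reduce:
[v₁|v₂|w] = 
  [  0,   1,   1]
  [  2,  -1,  -2]
  [  3,   0,  -3]
Swap R1 ↔ R2
R3 → R3 - (3/2)·R1
R3 → R3 - (3/2)·R2
REF = 
  [   2,   -1,   -2]
  [   0,    1,    1]
  [   0,    0, -3/2]

Row 3 reads [0 0 | -3/2], i.e. 0 = -3/2, so the system is inconsistent and w ∉ span{v₁, v₂}.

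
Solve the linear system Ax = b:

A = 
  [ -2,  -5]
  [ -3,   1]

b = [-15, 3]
Row reduce the augmented matrix [A|b]:
R2 → R2 - (3/2)·R1
REF = 
  [  -2,   -5,  -15]
  [   0, 17/2, 51/2]

Back-substitution:
x₂ = (51/2) / (17/2) = 3
x₁ = (-15 - (-5)(3)) / (-2) = 0

x = [0, 3]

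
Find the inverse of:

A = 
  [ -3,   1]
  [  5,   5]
det(A) = (-3)(5) - (1)(5) = -20
For a 2×2 matrix, A⁻¹ = (1/det(A)) · [[d, -b], [-c, a]]
    = (-1/20) · [[5, -1], [-5, -3]]

A⁻¹ = 
  [-1/4, 1/20]
  [ 1/4, 3/20]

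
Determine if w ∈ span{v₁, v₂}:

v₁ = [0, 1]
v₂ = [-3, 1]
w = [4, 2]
Yes

Form the augmented matrix and row-reduce:
[v₁|v₂|w] = 
  [  0,  -3,   4]
  [  1,   1,   2]
Swap R1 ↔ R2
REF = 
  [  1,   1,   2]
  [  0,  -3,   4]

No row of the form [0 0 | nonzero], so the system is consistent. Back-substitution gives c₁ = 10/3, c₂ = -4/3: w = (10/3)·v₁ + (-4/3)·v₂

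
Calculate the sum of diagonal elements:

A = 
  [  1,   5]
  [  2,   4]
5

tr(A) = 1 + 4 = 5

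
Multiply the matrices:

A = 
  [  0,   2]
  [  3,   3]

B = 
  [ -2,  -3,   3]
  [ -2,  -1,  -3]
A is 2×2 and B is 2×3, so AB is 2×3. Each entry is (row of A)·(column of B):
AB[1,1] = (0)(-2) + (2)(-2) = -4
AB[1,2] = (0)(-3) + (2)(-1) = -2
AB[1,3] = (0)(3) + (2)(-3) = -6
AB[2,1] = (3)(-2) + (3)(-2) = -12
AB[2,2] = (3)(-3) + (3)(-1) = -12
AB[2,3] = (3)(3) + (3)(-3) = 0

AB = 
  [ -4,  -2,  -6]
  [-12, -12,   0]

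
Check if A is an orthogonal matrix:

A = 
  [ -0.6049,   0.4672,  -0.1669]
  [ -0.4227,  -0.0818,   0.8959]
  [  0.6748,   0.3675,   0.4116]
No

AᵀA = 
  [  0.9999,   0,   0]
  [  0,   0.3600,   0]
  [  0,   0,   0.9999]
≠ I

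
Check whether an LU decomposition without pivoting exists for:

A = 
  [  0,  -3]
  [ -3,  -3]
No.
A[1,1] = 0 but A[2,1] = -3 ≠ 0. Any LU with L unit lower triangular has (LU)[1,1] = U[1,1] and (LU)[2,1] = L[2,1]·U[1,1]; matching A forces U[1,1] = 0, which then forces (LU)[2,1] = 0 ≠ -3. A row swap (pivoting) is required.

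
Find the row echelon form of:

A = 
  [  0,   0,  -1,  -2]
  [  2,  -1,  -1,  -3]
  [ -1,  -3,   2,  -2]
Row operations:
Swap R1 ↔ R2
R3 → R3 + (1/2)·R1
Swap R2 ↔ R3

Resulting echelon form:
REF = 
  [   2,   -1,   -1,   -3]
  [   0, -7/2,  3/2, -7/2]
  [   0,    0,   -1,   -2]

Rank = 3 (number of non-zero pivot rows).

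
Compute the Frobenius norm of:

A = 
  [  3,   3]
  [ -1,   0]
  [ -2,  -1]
||A||_F = 4.899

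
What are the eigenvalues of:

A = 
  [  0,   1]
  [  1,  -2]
tr(A) = -2, det(A) = -1
Characteristic polynomial: λ² - tr(A)λ + det(A) = λ² + 2λ - 1
λ² + 2λ - 1 = 0  ⇒  λ = (-2 ± √((2)² - 4·(-1)))/2 = (-2 ± √(8))/2
  = -1 + √2,  -1 - √2

λ = -1 + √2, -1 - √2  (≈ 0.4142, -2.414)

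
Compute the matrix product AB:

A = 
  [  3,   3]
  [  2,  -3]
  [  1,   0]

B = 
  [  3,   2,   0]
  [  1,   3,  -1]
A is 3×2 and B is 2×3, so AB is 3×3. Each entry is (row of A)·(column of B):
AB[1,1] = (3)(3) + (3)(1) = 12
AB[1,2] = (3)(2) + (3)(3) = 15
AB[1,3] = (3)(0) + (3)(-1) = -3
AB[2,1] = (2)(3) + (-3)(1) = 3
AB[2,2] = (2)(2) + (-3)(3) = -5
AB[2,3] = (2)(0) + (-3)(-1) = 3
AB[3,1] = (1)(3) + (0)(1) = 3
AB[3,2] = (1)(2) + (0)(3) = 2
AB[3,3] = (1)(0) + (0)(-1) = 0

AB = 
  [ 12,  15,  -3]
  [  3,  -5,   3]
  [  3,   2,   0]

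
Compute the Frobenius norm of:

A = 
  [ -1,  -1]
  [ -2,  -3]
||A||_F = 3.873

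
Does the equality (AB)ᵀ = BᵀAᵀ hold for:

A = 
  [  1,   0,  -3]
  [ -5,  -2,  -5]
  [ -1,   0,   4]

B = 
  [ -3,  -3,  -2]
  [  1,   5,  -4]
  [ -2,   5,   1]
Yes

(AB)ᵀ = 
  [  3,  23,  -5]
  [-18, -20,  23]
  [ -5,  13,   6]

BᵀAᵀ = 
  [  3,  23,  -5]
  [-18, -20,  23]
  [ -5,  13,   6]

Both sides are equal — this is the standard identity (AB)ᵀ = BᵀAᵀ, which holds for all A, B.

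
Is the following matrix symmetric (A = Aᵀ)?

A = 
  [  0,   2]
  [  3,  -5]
No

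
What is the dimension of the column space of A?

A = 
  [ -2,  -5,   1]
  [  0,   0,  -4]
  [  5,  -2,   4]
Row reduce:
R3 → R3 + (5/2)·R1
Swap R2 ↔ R3
REF = 
  [   -2,    -5,     1]
  [    0, -29/2,  13/2]
  [    0,     0,    -4]
Pivot columns: 1, 2, 3 → 3 pivots.
dim(Col(A)) = number of pivot columns = 3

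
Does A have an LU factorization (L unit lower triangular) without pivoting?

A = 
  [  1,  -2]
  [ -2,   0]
Yes.
A[1,1] = 1 ≠ 0, so Gaussian elimination proceeds without a row swap: multiplier ℓ₂₁ = (-2)/(1) = -2, and U[2,2] = 0 - (-2)(-2) = -4.
L = 
  [  1,   0]
  [ -2,   1]
U = 
  [  1,  -2]
  [  0,  -4]
Check row 2 of LU: [(-2)(1), (-2)(-2) + (-4)] = [-2, 0] = row 2 of A ✓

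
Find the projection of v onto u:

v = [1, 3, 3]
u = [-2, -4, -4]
v·u = (1)(-2) + (3)(-4) + (3)(-4) = -26
u·u = (-2)² + (-4)² + (-4)² = 36
proj_u(v) = (v·u / u·u) × u = (-26/36) × u = (-13/18) × u

proj_u(v) = [13/9, 26/9, 26/9]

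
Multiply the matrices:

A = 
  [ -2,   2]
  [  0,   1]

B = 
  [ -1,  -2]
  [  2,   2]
A is 2×2 and B is 2×2, so AB is 2×2. Each entry is (row of A)·(column of B):
AB[1,1] = (-2)(-1) + (2)(2) = 6
AB[1,2] = (-2)(-2) + (2)(2) = 8
AB[2,1] = (0)(-1) + (1)(2) = 2
AB[2,2] = (0)(-2) + (1)(2) = 2

AB = 
  [  6,   8]
  [  2,   2]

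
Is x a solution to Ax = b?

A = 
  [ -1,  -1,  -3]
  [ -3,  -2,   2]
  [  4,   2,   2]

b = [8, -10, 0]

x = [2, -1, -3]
Yes

Ax = [8, -10, 0] = b ✓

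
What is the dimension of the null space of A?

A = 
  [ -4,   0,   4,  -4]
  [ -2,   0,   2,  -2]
nullity(A) = 3

Row reduce:
R2 → R2 - (1/2)·R1
REF = 
  [ -4,   0,   4,  -4]
  [  0,   0,   0,   0]
Pivot columns: 1 → 1 pivot.
rank(A) = 1, so nullity(A) = 4 - 1 = 3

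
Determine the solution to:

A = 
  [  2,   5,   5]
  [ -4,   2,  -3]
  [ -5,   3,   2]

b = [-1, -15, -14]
x = [2, -2, 1]

Row reduce the augmented matrix [A|b]:
R2 → R2 + (2)·R1
R3 → R3 + (5/2)·R1
R3 → R3 - (31/24)·R2
REF = 
  [     2,      5,      5,     -1]
  [     0,     12,      7,    -17]
  [     0,      0, 131/24, 131/24]

Back-substitution:
x₃ = (131/24) / (131/24) = 1
x₂ = (-17 - (7)(1)) / 12 = -2
x₁ = (-1 - (5)(-2) - (5)(1)) / 2 = 2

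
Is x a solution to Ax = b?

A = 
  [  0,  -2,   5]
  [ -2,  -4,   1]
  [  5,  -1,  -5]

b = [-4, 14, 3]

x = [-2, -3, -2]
Yes

Ax = [-4, 14, 3] = b ✓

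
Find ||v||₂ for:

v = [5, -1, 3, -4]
7.141

||v||₂ = √((5)² + (-1)² + (3)² + (-4)²) = √51 = 7.141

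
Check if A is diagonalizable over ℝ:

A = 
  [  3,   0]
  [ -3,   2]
Yes

tr(A) = 5, det(A) = 6
Characteristic polynomial: λ² - tr(A)λ + det(A) = λ² - 5λ + 6
λ² - 5λ + 6 = (λ - 2)(λ - 3)
Eigenvalues: 3, 2
λ=2: alg. mult. = 1, geom. mult. = 2 - rank(A - (2)I) = 2 - 1 = 1
λ=3: alg. mult. = 1, geom. mult. = 2 - rank(A - (3)I) = 2 - 1 = 1
Sum of geometric multiplicities equals n, so A has n independent eigenvectors.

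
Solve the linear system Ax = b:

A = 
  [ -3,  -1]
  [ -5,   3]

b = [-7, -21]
Row reduce the augmented matrix [A|b]:
R2 → R2 - (5/3)·R1
REF = 
  [   -3,    -1,    -7]
  [    0,  14/3, -28/3]

Back-substitution:
x₂ = (-28/3) / (14/3) = -2
x₁ = (-7 - (-1)(-2)) / (-3) = 3

x = [3, -2]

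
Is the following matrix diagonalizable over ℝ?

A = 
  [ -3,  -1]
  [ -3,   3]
Yes

tr(A) = 0, det(A) = -12
Characteristic polynomial: λ² - tr(A)λ + det(A) = λ² - 12
λ² - 12 = 0  ⇒  λ = (0 ± √((0)² - 4·(-12)))/2 = (0 ± √(48))/2
  = 2√3,  -2√3
Eigenvalues: 2√3, -2√3  (≈ 3.464, -3.464)
The two irrational eigenvalues are distinct (simple), so each has alg. mult. = geom. mult. = 1.
Sum of geometric multiplicities equals n, so A has n independent eigenvectors.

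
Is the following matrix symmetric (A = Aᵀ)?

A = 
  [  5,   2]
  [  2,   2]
Yes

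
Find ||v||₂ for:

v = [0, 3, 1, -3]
4.359

||v||₂ = √((0)² + (3)² + (1)² + (-3)²) = √19 = 4.359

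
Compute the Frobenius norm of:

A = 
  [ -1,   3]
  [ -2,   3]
||A||_F = 4.796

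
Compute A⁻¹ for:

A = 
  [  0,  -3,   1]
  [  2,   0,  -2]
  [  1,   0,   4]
det(A) = (0)·((0)(4) - (-2)(0)) - (-3)·((2)(4) - (-2)(1)) + (1)·((2)(0) - (0)(1))
  = (0)(0) - (-3)(10) + (1)(0)
  = 30
det(A) = 30 ≠ 0, so A is invertible.

Cofactors Cᵢⱼ = (-1)ⁱ⁺ʲ·Mᵢⱼ:
C = 
  [  0, -10,   0]
  [ 12,  -1,  -3]
  [  6,   2,   6]

adj(A) = Cᵀ:
adj(A) = 
  [  0,  12,   6]
  [-10,  -1,   2]
  [  0,  -3,   6]

A⁻¹ = (1/30) · adj(A):
A⁻¹ = 
  [    0,   2/5,   1/5]
  [ -1/3, -1/30,  1/15]
  [    0, -1/10,   1/5]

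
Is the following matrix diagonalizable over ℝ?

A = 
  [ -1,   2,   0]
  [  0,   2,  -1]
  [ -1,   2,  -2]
No

Characteristic polynomial: det(λI - A) = λ³ + λ² - 2λ - 4
By the rational root theorem any rational root is an integer dividing 4; none of those is a root, so p(λ) has no rational roots and hence (being an irreducible cubic) no repeated roots.
Discriminant of the cubic: Δ = -236
Δ < 0 ⇒ one real eigenvalue and a complex-conjugate pair: λ ≈ 1.659, -1.329 + 0.8023i, -1.329 - 0.8023i
Has complex eigenvalues (not diagonalizable over ℝ).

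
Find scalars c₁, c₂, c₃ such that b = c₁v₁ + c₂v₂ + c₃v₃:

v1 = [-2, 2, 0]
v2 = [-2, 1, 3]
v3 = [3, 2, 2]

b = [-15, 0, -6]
c1 = 3, c2 = 0, c3 = -3

b = 3·v1 + 0·v2 + -3·v3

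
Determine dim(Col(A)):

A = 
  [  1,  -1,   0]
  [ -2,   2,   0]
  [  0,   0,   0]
dim(Col(A)) = 1

Row reduce:
R2 → R2 + (2)·R1
REF = 
  [  1,  -1,   0]
  [  0,   0,   0]
  [  0,   0,   0]
Pivot columns: 1 → 1 pivot.
dim(Col(A)) = number of pivot columns = 1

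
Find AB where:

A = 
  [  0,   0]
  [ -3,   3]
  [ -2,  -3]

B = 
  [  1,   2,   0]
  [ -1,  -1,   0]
AB = 
  [  0,   0,   0]
  [ -6,  -9,   0]
  [  1,  -1,   0]

A is 3×2 and B is 2×3, so AB is 3×3. Each entry is (row of A)·(column of B):
AB[1,1] = (0)(1) + (0)(-1) = 0
AB[1,2] = (0)(2) + (0)(-1) = 0
AB[1,3] = (0)(0) + (0)(0) = 0
AB[2,1] = (-3)(1) + (3)(-1) = -6
AB[2,2] = (-3)(2) + (3)(-1) = -9
AB[2,3] = (-3)(0) + (3)(0) = 0
AB[3,1] = (-2)(1) + (-3)(-1) = 1
AB[3,2] = (-2)(2) + (-3)(-1) = -1
AB[3,3] = (-2)(0) + (-3)(0) = 0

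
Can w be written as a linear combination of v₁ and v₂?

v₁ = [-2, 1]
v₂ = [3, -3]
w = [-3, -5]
Yes

Form the augmented matrix and row-reduce:
[v₁|v₂|w] = 
  [ -2,   3,  -3]
  [  1,  -3,  -5]
R2 → R2 + (1/2)·R1
REF = 
  [   -2,     3,    -3]
  [    0,  -3/2, -13/2]

No row of the form [0 0 | nonzero], so the system is consistent. Back-substitution gives c₁ = 8, c₂ = 13/3: w = (8)·v₁ + (13/3)·v₂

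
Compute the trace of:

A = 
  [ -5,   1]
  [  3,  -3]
-8

tr(A) = -5 + -3 = -8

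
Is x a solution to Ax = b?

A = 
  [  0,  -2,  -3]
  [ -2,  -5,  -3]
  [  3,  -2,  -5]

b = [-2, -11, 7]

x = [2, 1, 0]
No

Ax = [-2, -9, 4] ≠ b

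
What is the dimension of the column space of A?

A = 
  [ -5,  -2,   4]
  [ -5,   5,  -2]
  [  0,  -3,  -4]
dim(Col(A)) = 3

Row reduce:
R2 → R2 - (1)·R1
R3 → R3 + (3/7)·R2
REF = 
  [   -5,    -2,     4]
  [    0,     7,    -6]
  [    0,     0, -46/7]
Pivot columns: 1, 2, 3 → 3 pivots.
dim(Col(A)) = number of pivot columns = 3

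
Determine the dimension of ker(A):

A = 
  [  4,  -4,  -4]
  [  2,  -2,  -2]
nullity(A) = 2

Row reduce:
R2 → R2 - (1/2)·R1
REF = 
  [  4,  -4,  -4]
  [  0,   0,   0]
Pivot columns: 1 → 1 pivot.
rank(A) = 1, so nullity(A) = 3 - 1 = 2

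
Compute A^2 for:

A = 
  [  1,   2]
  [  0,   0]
A² = A·A:
A²[1,1] = (1)(1) + (2)(0) = 1
A²[1,2] = (1)(2) + (2)(0) = 2
A²[2,1] = (0)(1) + (0)(0) = 0
A²[2,2] = (0)(2) + (0)(0) = 0
A² = 
  [  1,   2]
  [  0,   0]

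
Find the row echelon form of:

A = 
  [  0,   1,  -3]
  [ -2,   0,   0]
Row operations:
Swap R1 ↔ R2

Resulting echelon form:
REF = 
  [ -2,   0,   0]
  [  0,   1,  -3]

Rank = 2 (number of non-zero pivot rows).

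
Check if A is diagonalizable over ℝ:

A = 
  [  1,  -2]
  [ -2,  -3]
Yes

tr(A) = -2, det(A) = -7
Characteristic polynomial: λ² - tr(A)λ + det(A) = λ² + 2λ - 7
λ² + 2λ - 7 = 0  ⇒  λ = (-2 ± √((2)² - 4·(-7)))/2 = (-2 ± √(32))/2
  = -1 + 2√2,  -1 - 2√2
Eigenvalues: -1 + 2√2, -1 - 2√2  (≈ 1.828, -3.828)
The two irrational eigenvalues are distinct (simple), so each has alg. mult. = geom. mult. = 1.
Sum of geometric multiplicities equals n, so A has n independent eigenvectors.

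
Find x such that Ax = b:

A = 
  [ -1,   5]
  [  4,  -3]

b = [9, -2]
Row reduce the augmented matrix [A|b]:
R2 → R2 + (4)·R1
REF = 
  [ -1,   5,   9]
  [  0,  17,  34]

Back-substitution:
x₂ = 34 / 17 = 2
x₁ = (9 - (5)(2)) / (-1) = 1

x = [1, 2]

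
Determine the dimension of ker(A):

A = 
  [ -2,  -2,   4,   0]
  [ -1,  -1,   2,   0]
nullity(A) = 3

Row reduce:
R2 → R2 - (1/2)·R1
REF = 
  [ -2,  -2,   4,   0]
  [  0,   0,   0,   0]
Pivot columns: 1 → 1 pivot.
rank(A) = 1, so nullity(A) = 4 - 1 = 3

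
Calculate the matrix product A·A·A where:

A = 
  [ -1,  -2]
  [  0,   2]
A² = A·A:
A²[1,1] = (-1)(-1) + (-2)(0) = 1
A²[1,2] = (-1)(-2) + (-2)(2) = -2
A²[2,1] = (0)(-1) + (2)(0) = 0
A²[2,2] = (0)(-2) + (2)(2) = 4
A² = 
  [  1,  -2]
  [  0,   4]

A^3 = A^2·A:
A^3[1,1] = (1)(-1) + (-2)(0) = -1
A^3[1,2] = (1)(-2) + (-2)(2) = -6
A^3[2,1] = (0)(-1) + (4)(0) = 0
A^3[2,2] = (0)(-2) + (4)(2) = 8
A^3 = 
  [ -1,  -6]
  [  0,   8]

Therefore
A^3 = 
  [ -1,  -6]
  [  0,   8]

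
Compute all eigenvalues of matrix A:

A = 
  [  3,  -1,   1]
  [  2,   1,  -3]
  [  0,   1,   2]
λ = 3, (3 + i√19)/2, (3 - i√19)/2  (≈ 3, 1.5 + 2.179i, 1.5 - 2.179i)

Characteristic polynomial: det(λI - A) = λ³ - 6λ² + 16λ - 21
Testing integer divisors of the constant term: p(3) = 0, so (λ - 3) is a factor:
p(λ) = (λ - 3)(λ² - 3λ + 7)
λ² - 3λ + 7 = 0  ⇒  λ = (3 ± √((-3)² - 4·(7)))/2 = (3 ± √(-19))/2
  = (3 + i√19)/2,  (3 - i√19)/2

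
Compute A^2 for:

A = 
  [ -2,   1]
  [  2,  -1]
A² = A·A:
A²[1,1] = (-2)(-2) + (1)(2) = 6
A²[1,2] = (-2)(1) + (1)(-1) = -3
A²[2,1] = (2)(-2) + (-1)(2) = -6
A²[2,2] = (2)(1) + (-1)(-1) = 3
A² = 
  [  6,  -3]
  [ -6,   3]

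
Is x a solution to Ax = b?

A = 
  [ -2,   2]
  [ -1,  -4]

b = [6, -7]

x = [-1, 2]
Yes

Ax = [6, -7] = b ✓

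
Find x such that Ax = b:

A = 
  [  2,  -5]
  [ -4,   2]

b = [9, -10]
x = [2, -1]

Row reduce the augmented matrix [A|b]:
R2 → R2 + (2)·R1
REF = 
  [  2,  -5,   9]
  [  0,  -8,   8]

Back-substitution:
x₂ = 8 / (-8) = -1
x₁ = (9 - (-5)(-1)) / 2 = 2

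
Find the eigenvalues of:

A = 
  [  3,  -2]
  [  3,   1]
λ = 2 + i√5, 2 - i√5  (≈ 2 + 2.236i, 2 - 2.236i)

tr(A) = 4, det(A) = 9
Characteristic polynomial: λ² - tr(A)λ + det(A) = λ² - 4λ + 9
λ² - 4λ + 9 = 0  ⇒  λ = (4 ± √((-4)² - 4·(9)))/2 = (4 ± √(-20))/2
  = 2 + i√5,  2 - i√5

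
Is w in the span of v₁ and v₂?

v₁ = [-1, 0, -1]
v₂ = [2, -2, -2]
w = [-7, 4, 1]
Yes

Form the augmented matrix and row-reduce:
[v₁|v₂|w] = 
  [ -1,   2,  -7]
  [  0,  -2,   4]
  [ -1,  -2,   1]
R3 → R3 - (1)·R1
R3 → R3 - (2)·R2
REF = 
  [ -1,   2,  -7]
  [  0,  -2,   4]
  [  0,   0,   0]

No row of the form [0 0 | nonzero], so the system is consistent. Back-substitution gives c₁ = 3, c₂ = -2: w = (3)·v₁ + (-2)·v₂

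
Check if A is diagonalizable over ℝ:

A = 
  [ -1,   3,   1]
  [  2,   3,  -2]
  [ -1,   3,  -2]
No

Characteristic polynomial: det(λI - A) = λ³ - 6λ - 27
By the rational root theorem any rational root is an integer dividing 27; none of those is a root, so p(λ) has no rational roots and hence (being an irreducible cubic) no repeated roots.
Discriminant of the cubic: Δ = -18819
Δ < 0 ⇒ one real eigenvalue and a complex-conjugate pair: λ ≈ 3.658, -1.829 + 2.009i, -1.829 - 2.009i
Has complex eigenvalues (not diagonalizable over ℝ).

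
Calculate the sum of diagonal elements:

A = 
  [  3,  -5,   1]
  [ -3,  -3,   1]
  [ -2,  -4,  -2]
-2

tr(A) = 3 + -3 + -2 = -2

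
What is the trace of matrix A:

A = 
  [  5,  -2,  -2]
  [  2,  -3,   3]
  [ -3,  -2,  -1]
1

tr(A) = 5 + -3 + -1 = 1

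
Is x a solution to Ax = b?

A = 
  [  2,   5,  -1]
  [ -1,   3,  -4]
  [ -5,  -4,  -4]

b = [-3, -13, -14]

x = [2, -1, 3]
No

Ax = [-4, -17, -18] ≠ b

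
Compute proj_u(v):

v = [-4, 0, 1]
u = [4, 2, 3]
proj_u(v) = [-52/29, -26/29, -39/29]

v·u = (-4)(4) + (0)(2) + (1)(3) = -13
u·u = (4)² + (2)² + (3)² = 29
proj_u(v) = (v·u / u·u) × u = (-13/29) × u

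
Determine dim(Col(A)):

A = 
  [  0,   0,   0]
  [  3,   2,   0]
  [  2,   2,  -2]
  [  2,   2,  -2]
Row reduce:
Swap R1 ↔ R2
R3 → R3 - (2/3)·R1
R4 → R4 - (2/3)·R1
Swap R2 ↔ R3
R4 → R4 - (1)·R2
REF = 
  [  3,   2,   0]
  [  0, 2/3,  -2]
  [  0,   0,   0]
  [  0,   0,   0]
Pivot columns: 1, 2 → 2 pivots.
dim(Col(A)) = number of pivot columns = 2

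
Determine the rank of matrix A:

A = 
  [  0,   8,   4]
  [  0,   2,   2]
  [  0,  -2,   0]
rank(A) = 2

Row reduce:
R2 → R2 - (1/4)·R1
R3 → R3 + (1/4)·R1
R3 → R3 - (1)·R2
REF = 
  [  0,   8,   4]
  [  0,   0,   1]
  [  0,   0,   0]
Pivot columns: 2, 3 → 2 pivots.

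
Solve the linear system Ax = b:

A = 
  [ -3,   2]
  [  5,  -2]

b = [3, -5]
x = [-1, 0]

Row reduce the augmented matrix [A|b]:
R2 → R2 + (5/3)·R1
REF = 
  [ -3,   2,   3]
  [  0, 4/3,   0]

Back-substitution:
x₂ = 0 / (4/3) = 0
x₁ = (3 - (2)(0)) / (-3) = -1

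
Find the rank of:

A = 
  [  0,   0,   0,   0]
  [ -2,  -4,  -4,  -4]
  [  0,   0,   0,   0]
rank(A) = 1

Row reduce:
Swap R1 ↔ R2
REF = 
  [ -2,  -4,  -4,  -4]
  [  0,   0,   0,   0]
  [  0,   0,   0,   0]
Pivot columns: 1 → 1 pivot.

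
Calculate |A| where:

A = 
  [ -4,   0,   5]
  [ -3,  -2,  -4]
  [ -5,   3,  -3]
Cofactor expansion along row 1:
det(A) = (-4)·((-2)(-3) - (-4)(3)) - (0)·((-3)(-3) - (-4)(-5)) + (5)·((-3)(3) - (-2)(-5))
  = (-4)(18) - (0)(-11) + (5)(-19)
  = -167

det(A) = -167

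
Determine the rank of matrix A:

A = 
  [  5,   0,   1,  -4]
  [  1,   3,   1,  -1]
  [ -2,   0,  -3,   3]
Row reduce:
R2 → R2 - (1/5)·R1
R3 → R3 + (2/5)·R1
REF = 
  [    5,     0,     1,    -4]
  [    0,     3,   4/5,  -1/5]
  [    0,     0, -13/5,   7/5]
Pivot columns: 1, 2, 3 → 3 pivots.

rank(A) = 3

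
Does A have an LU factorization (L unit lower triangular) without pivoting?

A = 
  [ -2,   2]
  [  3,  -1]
Yes.
A[1,1] = -2 ≠ 0, so Gaussian elimination proceeds without a row swap: multiplier ℓ₂₁ = (3)/(-2) = -3/2, and U[2,2] = -1 - (-3/2)(2) = 2.
L = 
  [   1,    0]
  [-3/2,    1]
U = 
  [ -2,   2]
  [  0,   2]
Check row 2 of LU: [(-3/2)(-2), (-3/2)(2) + 2] = [3, -1] = row 2 of A ✓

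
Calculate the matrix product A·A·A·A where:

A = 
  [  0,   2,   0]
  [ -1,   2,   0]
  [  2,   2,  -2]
A² = A·A:
A²[1,1] = (0)(0) + (2)(-1) + (0)(2) = -2
A²[1,2] = (0)(2) + (2)(2) + (0)(2) = 4
A²[1,3] = (0)(0) + (2)(0) + (0)(-2) = 0
A²[2,1] = (-1)(0) + (2)(-1) + (0)(2) = -2
A²[2,2] = (-1)(2) + (2)(2) + (0)(2) = 2
A²[2,3] = (-1)(0) + (2)(0) + (0)(-2) = 0
A²[3,1] = (2)(0) + (2)(-1) + (-2)(2) = -6
A²[3,2] = (2)(2) + (2)(2) + (-2)(2) = 4
A²[3,3] = (2)(0) + (2)(0) + (-2)(-2) = 4
A² = 
  [ -2,   4,   0]
  [ -2,   2,   0]
  [ -6,   4,   4]

A^3 = A^2·A:
A^3[1,1] = (-2)(0) + (4)(-1) + (0)(2) = -4
A^3[1,2] = (-2)(2) + (4)(2) + (0)(2) = 4
A^3[1,3] = (-2)(0) + (4)(0) + (0)(-2) = 0
A^3[2,1] = (-2)(0) + (2)(-1) + (0)(2) = -2
A^3[2,2] = (-2)(2) + (2)(2) + (0)(2) = 0
A^3[2,3] = (-2)(0) + (2)(0) + (0)(-2) = 0
A^3[3,1] = (-6)(0) + (4)(-1) + (4)(2) = 4
A^3[3,2] = (-6)(2) + (4)(2) + (4)(2) = 4
A^3[3,3] = (-6)(0) + (4)(0) + (4)(-2) = -8
A^3 = 
  [ -4,   4,   0]
  [ -2,   0,   0]
  [  4,   4,  -8]

A^4 = A^3·A:
A^4[1,1] = (-4)(0) + (4)(-1) + (0)(2) = -4
A^4[1,2] = (-4)(2) + (4)(2) + (0)(2) = 0
A^4[1,3] = (-4)(0) + (4)(0) + (0)(-2) = 0
A^4[2,1] = (-2)(0) + (0)(-1) + (0)(2) = 0
A^4[2,2] = (-2)(2) + (0)(2) + (0)(2) = -4
A^4[2,3] = (-2)(0) + (0)(0) + (0)(-2) = 0
A^4[3,1] = (4)(0) + (4)(-1) + (-8)(2) = -20
A^4[3,2] = (4)(2) + (4)(2) + (-8)(2) = 0
A^4[3,3] = (4)(0) + (4)(0) + (-8)(-2) = 16
A^4 = 
  [ -4,   0,   0]
  [  0,  -4,   0]
  [-20,   0,  16]

Therefore
A^4 = 
  [ -4,   0,   0]
  [  0,  -4,   0]
  [-20,   0,  16]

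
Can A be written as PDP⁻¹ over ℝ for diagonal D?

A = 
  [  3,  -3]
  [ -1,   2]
Yes

tr(A) = 5, det(A) = 3
Characteristic polynomial: λ² - tr(A)λ + det(A) = λ² - 5λ + 3
λ² - 5λ + 3 = 0  ⇒  λ = (5 ± √((-5)² - 4·(3)))/2 = (5 ± √(13))/2
  = (5 + √13)/2,  (5 - √13)/2
Eigenvalues: (5 + √13)/2, (5 - √13)/2  (≈ 4.303, 0.6972)
The two irrational eigenvalues are distinct (simple), so each has alg. mult. = geom. mult. = 1.
Sum of geometric multiplicities equals n, so A has n independent eigenvectors.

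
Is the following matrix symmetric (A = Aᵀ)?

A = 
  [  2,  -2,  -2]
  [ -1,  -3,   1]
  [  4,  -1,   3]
No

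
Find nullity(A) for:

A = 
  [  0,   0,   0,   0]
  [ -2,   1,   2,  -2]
nullity(A) = 3

Row reduce:
Swap R1 ↔ R2
REF = 
  [ -2,   1,   2,  -2]
  [  0,   0,   0,   0]
Pivot columns: 1 → 1 pivot.
rank(A) = 1, so nullity(A) = 4 - 1 = 3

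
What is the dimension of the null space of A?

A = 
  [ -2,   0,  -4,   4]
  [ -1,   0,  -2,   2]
nullity(A) = 3

Row reduce:
R2 → R2 - (1/2)·R1
REF = 
  [ -2,   0,  -4,   4]
  [  0,   0,   0,   0]
Pivot columns: 1 → 1 pivot.
rank(A) = 1, so nullity(A) = 4 - 1 = 3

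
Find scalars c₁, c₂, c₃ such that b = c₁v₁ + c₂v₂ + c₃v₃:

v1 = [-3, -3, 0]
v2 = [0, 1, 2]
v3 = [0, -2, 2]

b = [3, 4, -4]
c1 = -1, c2 = -1, c3 = -1

b = -1·v1 + -1·v2 + -1·v3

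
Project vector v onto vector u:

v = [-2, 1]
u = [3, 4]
proj_u(v) = [-6/25, -8/25]

v·u = (-2)(3) + (1)(4) = -2
u·u = (3)² + (4)² = 25
proj_u(v) = (v·u / u·u) × u = (-2/25) × u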